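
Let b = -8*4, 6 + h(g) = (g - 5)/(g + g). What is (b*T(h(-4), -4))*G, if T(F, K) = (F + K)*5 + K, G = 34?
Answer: 52632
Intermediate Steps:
h(g) = -6 + (-5 + g)/(2*g) (h(g) = -6 + (g - 5)/(g + g) = -6 + (-5 + g)/((2*g)) = -6 + (-5 + g)*(1/(2*g)) = -6 + (-5 + g)/(2*g))
T(F, K) = 5*F + 6*K (T(F, K) = (5*F + 5*K) + K = 5*F + 6*K)
b = -32
(b*T(h(-4), -4))*G = -32*(5*((1/2)*(-5 - 11*(-4))/(-4)) + 6*(-4))*34 = -32*(5*((1/2)*(-1/4)*(-5 + 44)) - 24)*34 = -32*(5*((1/2)*(-1/4)*39) - 24)*34 = -32*(5*(-39/8) - 24)*34 = -32*(-195/8 - 24)*34 = -32*(-387/8)*34 = 1548*34 = 52632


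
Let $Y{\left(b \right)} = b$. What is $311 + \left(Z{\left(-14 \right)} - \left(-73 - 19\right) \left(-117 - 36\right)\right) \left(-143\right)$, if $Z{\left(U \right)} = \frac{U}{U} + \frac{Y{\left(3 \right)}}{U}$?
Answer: $\frac{28182933}{14} \approx 2.0131 \cdot 10^{6}$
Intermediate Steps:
$Z{\left(U \right)} = 1 + \frac{3}{U}$ ($Z{\left(U \right)} = \frac{U}{U} + \frac{3}{U} = 1 + \frac{3}{U}$)
$311 + \left(Z{\left(-14 \right)} - \left(-73 - 19\right) \left(-117 - 36\right)\right) \left(-143\right) = 311 + \left(\frac{3 - 14}{-14} - \left(-73 - 19\right) \left(-117 - 36\right)\right) \left(-143\right) = 311 + \left(\left(- \frac{1}{14}\right) \left(-11\right) - \left(-92\right) \left(-153\right)\right) \left(-143\right) = 311 + \left(\frac{11}{14} - 14076\right) \left(-143\right) = 311 - - \frac{28178579}{14} = 311 + \frac{28178579}{14} = \frac{28182933}{14}$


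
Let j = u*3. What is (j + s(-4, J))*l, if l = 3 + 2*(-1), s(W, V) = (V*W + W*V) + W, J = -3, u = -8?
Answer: -4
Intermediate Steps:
j = -24 (j = -8*3 = -24)
s(W, V) = W + 2*V*W (s(W, V) = (V*W + V*W) + W = 2*V*W + W = W + 2*V*W)
l = 1 (l = 3 - 2 = 1)
(j + s(-4, J))*l = (-24 - 4*(1 + 2*(-3)))*1 = (-24 - 4*(1 - 6))*1 = (-24 - 4*(-5))*1 = (-24 + 20)*1 = -4*1 = -4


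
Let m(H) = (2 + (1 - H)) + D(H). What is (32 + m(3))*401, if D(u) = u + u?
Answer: 15238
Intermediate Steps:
D(u) = 2*u
m(H) = 3 + H (m(H) = (2 + (1 - H)) + 2*H = (3 - H) + 2*H = 3 + H)
(32 + m(3))*401 = (32 + (3 + 3))*401 = (32 + 6)*401 = 38*401 = 15238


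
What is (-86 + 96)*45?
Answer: 450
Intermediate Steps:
(-86 + 96)*45 = 10*45 = 450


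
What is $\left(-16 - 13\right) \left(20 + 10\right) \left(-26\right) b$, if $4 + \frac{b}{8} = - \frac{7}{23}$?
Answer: $- \frac{17915040}{23} \approx -7.7892 \cdot 10^{5}$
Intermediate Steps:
$b = - \frac{792}{23}$ ($b = -32 + 8 \left(- \frac{7}{23}\right) = -32 - \frac{56}{23} = - \frac{792}{23} \approx -34.435$)
$\left(-16 - 13\right) \left(20 + 10\right) \left(-26\right) b = \left(-16 - 13\right) \left(20 + 10\right) \left(-26\right) \left(- \frac{792}{23}\right) = \left(-29\right) 30 \left(-26\right) \left(- \frac{792}{23}\right) = \left(-870\right) \left(-26\right) \left(- \frac{792}{23}\right) = 22620 \left(- \frac{792}{23}\right) = - \frac{17915040}{23}$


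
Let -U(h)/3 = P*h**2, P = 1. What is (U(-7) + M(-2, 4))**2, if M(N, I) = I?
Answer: 20449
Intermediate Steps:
U(h) = -3*h**2
(U(-7) + M(-2, 4))**2 = (-3*(-7)**2 + 4)**2 = (-3*49 + 4)**2 = (-147 + 4)**2 = (-143)**2 = 20449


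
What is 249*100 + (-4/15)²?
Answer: 5602516/225 ≈ 24900.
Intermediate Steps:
249*100 + (-4/15)² = 24900 + (-4*1/15)² = 24900 + (-4/15)² = 24900 + 16/225 = 5602516/225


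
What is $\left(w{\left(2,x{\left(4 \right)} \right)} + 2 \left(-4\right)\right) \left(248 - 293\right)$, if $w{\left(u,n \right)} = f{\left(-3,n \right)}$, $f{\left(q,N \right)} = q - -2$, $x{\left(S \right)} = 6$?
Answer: $405$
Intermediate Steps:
$f{\left(q,N \right)} = 2 + q$ ($f{\left(q,N \right)} = q + 2 = 2 + q$)
$w{\left(u,n \right)} = -1$ ($w{\left(u,n \right)} = 2 - 3 = -1$)
$\left(w{\left(2,x{\left(4 \right)} \right)} + 2 \left(-4\right)\right) \left(248 - 293\right) = \left(-1 + 2 \left(-4\right)\right) \left(248 - 293\right) = \left(-1 - 8\right) \left(-45\right) = \left(-9\right) \left(-45\right) = 405$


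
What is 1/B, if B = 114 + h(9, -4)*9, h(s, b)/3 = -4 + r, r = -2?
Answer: -1/48 ≈ -0.020833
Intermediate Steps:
h(s, b) = -18 (h(s, b) = 3*(-4 - 2) = 3*(-6) = -18)
B = -48 (B = 114 - 18*9 = 114 - 162 = -48)
1/B = 1/(-48) = -1/48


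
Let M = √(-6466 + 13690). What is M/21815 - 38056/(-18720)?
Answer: 4757/2340 + 2*√1806/21815 ≈ 2.0368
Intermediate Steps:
M = 2*√1806 (M = √7224 = 2*√1806 ≈ 84.994)
M/21815 - 38056/(-18720) = (2*√1806)/21815 - 38056/(-18720) = (2*√1806)*(1/21815) - 38056*(-1/18720) = 2*√1806/21815 + 4757/2340 = 4757/2340 + 2*√1806/21815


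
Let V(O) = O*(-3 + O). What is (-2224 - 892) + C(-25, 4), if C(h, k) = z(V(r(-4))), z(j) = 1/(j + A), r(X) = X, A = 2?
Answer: -93479/30 ≈ -3116.0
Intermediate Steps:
z(j) = 1/(2 + j) (z(j) = 1/(j + 2) = 1/(2 + j))
C(h, k) = 1/30 (C(h, k) = 1/(2 - 4*(-3 - 4)) = 1/(2 - 4*(-7)) = 1/(2 + 28) = 1/30)
(-2224 - 892) + C(-25, 4) = (-2224 - 892) + 1/30 = -3116 + 1/30 = -93479/30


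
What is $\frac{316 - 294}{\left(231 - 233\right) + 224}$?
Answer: $\frac{11}{111} \approx 0.099099$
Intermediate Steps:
$\frac{316 - 294}{\left(231 - 233\right) + 224} = \frac{22}{\left(231 - 233\right) + 224} = \frac{22}{-2 + 224} = \frac{22}{222} = 22 \cdot \frac{1}{222} = \frac{11}{111}$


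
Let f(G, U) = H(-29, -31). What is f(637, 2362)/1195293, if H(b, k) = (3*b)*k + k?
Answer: 2666/1195293 ≈ 0.0022304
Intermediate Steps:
H(b, k) = k + 3*b*k (H(b, k) = 3*b*k + k = k + 3*b*k)
f(G, U) = 2666 (f(G, U) = -31*(1 + 3*(-29)) = -31*(1 - 87) = -31*(-86) = 2666)
f(637, 2362)/1195293 = 2666/1195293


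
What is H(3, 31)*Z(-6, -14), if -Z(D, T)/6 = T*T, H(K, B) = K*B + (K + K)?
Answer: -116424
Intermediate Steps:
H(K, B) = 2*K + B*K (H(K, B) = B*K + 2*K = 2*K + B*K)
Z(D, T) = -6*T² (Z(D, T) = -6*T*T = -6*T²)
H(3, 31)*Z(-6, -14) = (3*(2 + 31))*(-6*(-14)²) = (3*33)*(-6*196) = 99*(-1176) = -116424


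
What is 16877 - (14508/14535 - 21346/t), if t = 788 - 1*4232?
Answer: 46915430551/2781030 ≈ 16870.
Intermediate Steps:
t = -3444 (t = 788 - 4232 = -3444)
16877 - (14508/14535 - 21346/t) = 16877 - (14508/14535 - 21346/(-3444)) = 16877 - (14508*(1/14535) - 21346*(-1/3444)) = 16877 - (1612/1615 + 10673/1722) = 16877 - 1*20012759/2781030 = 16877 - 20012759/2781030 = 46915430551/2781030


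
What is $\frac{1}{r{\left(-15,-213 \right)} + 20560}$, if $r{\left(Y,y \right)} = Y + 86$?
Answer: $\frac{1}{20631} \approx 4.8471 \cdot 10^{-5}$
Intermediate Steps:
$r{\left(Y,y \right)} = 86 + Y$
$\frac{1}{r{\left(-15,-213 \right)} + 20560} = \frac{1}{\left(86 - 15\right) + 20560} = \frac{1}{71 + 20560} = \frac{1}{20631}$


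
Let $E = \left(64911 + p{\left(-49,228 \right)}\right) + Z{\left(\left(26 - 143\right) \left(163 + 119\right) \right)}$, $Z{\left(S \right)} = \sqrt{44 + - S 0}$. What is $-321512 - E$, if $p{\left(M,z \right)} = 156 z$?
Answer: $-421991 - 2 \sqrt{11} \approx -4.22 \cdot 10^{5}$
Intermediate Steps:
$Z{\left(S \right)} = 2 \sqrt{11}$ ($Z{\left(S \right)} = \sqrt{44 + 0} = \sqrt{44} = 2 \sqrt{11}$)
$E = 100479 + 2 \sqrt{11}$ ($E = \left(64911 + 156 \cdot 228\right) + 2 \sqrt{11} = \left(64911 + 35568\right) + 2 \sqrt{11} = 100479 + 2 \sqrt{11} \approx 1.0049 \cdot 10^{5}$)
$-321512 - E = -321512 - \left(100479 + 2 \sqrt{11}\right) = -421991 - 2 \sqrt{11}$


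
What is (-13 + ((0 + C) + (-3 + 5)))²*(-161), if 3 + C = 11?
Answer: -1449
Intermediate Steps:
C = 8 (C = -3 + 11 = 8)
(-13 + ((0 + C) + (-3 + 5)))²*(-161) = (-13 + ((0 + 8) + (-3 + 5)))²*(-161) = (-13 + (8 + 2))²*(-161) = (-13 + 10)²*(-161) = (-3)²*(-161) = 9*(-161) = -1449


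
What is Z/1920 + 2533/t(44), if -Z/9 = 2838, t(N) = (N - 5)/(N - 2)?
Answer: 11292499/4160 ≈ 2714.5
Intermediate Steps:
t(N) = (-5 + N)/(-2 + N)
Z = -25542 (Z = -9*2838 = -25542)
Z/1920 + 2533/t(44) = -25542/1920 + 2533/(((-5 + 44)/(-2 + 44))) = -25542*1/1920 + 2533/((39/42)) = -4257/320 + 2533/(((1/42)*39)) = -4257/320 + 2533/(13/14) = -4257/320 + 2533*(14/13) = -4257/320 + 35462/13 = 11292499/4160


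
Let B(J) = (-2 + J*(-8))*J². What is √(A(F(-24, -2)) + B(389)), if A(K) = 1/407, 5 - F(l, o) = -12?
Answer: I*√78056060632099/407 ≈ 21707.0*I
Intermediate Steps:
F(l, o) = 17 (F(l, o) = 5 - 1*(-12) = 5 + 12 = 17)
B(J) = J²*(-2 - 8*J) (B(J) = (-2 - 8*J)*J² = J²*(-2 - 8*J))
A(K) = 1/407
√(A(F(-24, -2)) + B(389)) = √(1/407 + 389²*(-2 - 8*389)) = √(1/407 + 151321*(-2 - 3112)) = √(1/407 + 151321*(-3114)) = √(1/407 - 471213594) = √(-191783932757/407) = I*√78056060632099/407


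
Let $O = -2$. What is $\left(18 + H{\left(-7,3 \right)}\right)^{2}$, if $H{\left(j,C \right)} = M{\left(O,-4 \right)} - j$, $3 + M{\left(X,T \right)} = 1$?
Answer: $529$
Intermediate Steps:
$M{\left(X,T \right)} = -2$ ($M{\left(X,T \right)} = -3 + 1 = -2$)
$H{\left(j,C \right)} = -2 - j$
$\left(18 + H{\left(-7,3 \right)}\right)^{2} = \left(18 - -5\right)^{2} = \left(18 + \left(-2 + 7\right)\right)^{2} = \left(18 + 5\right)^{2} = 23^{2} = 529$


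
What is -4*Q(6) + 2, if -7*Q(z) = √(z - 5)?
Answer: 18/7 ≈ 2.5714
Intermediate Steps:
Q(z) = -√(-5 + z)/7 (Q(z) = -√(z - 5)/7 = -√(-5 + z)/7)
-4*Q(6) + 2 = -(-4)*√(-5 + 6)/7 + 2 = -(-4)*√1/7 + 2 = -(-4)/7 + 2 = -4*(-⅐) + 2 = 4/7 + 2 = 18/7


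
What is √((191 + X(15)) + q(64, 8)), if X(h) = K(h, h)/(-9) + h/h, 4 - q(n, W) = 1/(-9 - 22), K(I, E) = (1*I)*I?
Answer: √164362/31 ≈ 13.078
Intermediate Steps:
K(I, E) = I² (K(I, E) = I*I = I²)
q(n, W) = 125/31 (q(n, W) = 4 - 1/(-9 - 22) = 4 - 1/(-31) = 4 - 1*(-1/31) = 4 + 1/31 = 125/31)
X(h) = 1 - h²/9 (X(h) = h²/(-9) + h/h = h²*(-⅑) + 1 = -h²/9 + 1 = 1 - h²/9)
√((191 + X(15)) + q(64, 8)) = √((191 + (1 - ⅑*15²)) + 125/31) = √((191 + (1 - ⅑*225)) + 125/31) = √((191 + (1 - 25)) + 125/31) = √((191 - 24) + 125/31) = √(167 + 125/31) = √(5302/31) = √164362/31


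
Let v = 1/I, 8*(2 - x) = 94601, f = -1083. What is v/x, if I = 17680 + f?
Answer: -8/1569827245 ≈ -5.0961e-9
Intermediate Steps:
x = -94585/8 (x = 2 - ⅛*94601 = 2 - 94601/8 = -94585/8 ≈ -11823.)
I = 16597 (I = 17680 - 1083 = 16597)
v = 1/16597 ≈ 6.0252e-5
v/x = 1/(16597*(-94585/8)) = (1/16597)*(-8/94585) = -8/1569827245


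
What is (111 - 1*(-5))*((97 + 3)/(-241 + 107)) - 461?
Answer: -36687/67 ≈ -547.57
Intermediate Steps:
(111 - 1*(-5))*((97 + 3)/(-241 + 107)) - 461 = (111 + 5)*(100/(-134)) - 461 = 116*(100*(-1/134)) - 461 = 116*(-50/67) - 461 = -5800/67 - 461 = -36687/67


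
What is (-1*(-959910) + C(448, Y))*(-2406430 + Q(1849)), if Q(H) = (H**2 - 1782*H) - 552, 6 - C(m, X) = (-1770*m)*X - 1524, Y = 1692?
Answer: -3065402324406240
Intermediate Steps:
C(m, X) = 1530 + 1770*X*m (C(m, X) = 6 - ((-1770*m)*X - 1524) = 6 - (-1770*X*m - 1524) = 6 - (-1524 - 1770*X*m) = 6 + (1524 + 1770*X*m) = 1530 + 1770*X*m)
Q(H) = -552 + H**2 - 1782*H
(-1*(-959910) + C(448, Y))*(-2406430 + Q(1849)) = (-1*(-959910) + (1530 + 1770*1692*448))*(-2406430 + (-552 + 1849**2 - 1782*1849)) = (959910 + (1530 + 1341688320))*(-2406430 + (-552 + 3418801 - 3294918)) = (959910 + 1341689850)*(-2406430 + 123331) = 1342649760*(-2283099) = -3065402324406240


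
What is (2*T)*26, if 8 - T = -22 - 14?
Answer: 2288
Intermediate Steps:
T = 44 (T = 8 - (-22 - 14) = 8 - 1*(-36) = 8 + 36 = 44)
(2*T)*26 = (2*44)*26 = 88*26 = 2288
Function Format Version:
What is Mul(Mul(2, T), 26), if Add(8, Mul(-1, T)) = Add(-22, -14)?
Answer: 2288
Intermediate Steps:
T = 44 (T = Add(8, Mul(-1, Add(-22, -14))) = Add(8, Mul(-1, -36)) = Add(8, 36) = 44)
Mul(Mul(2, T), 26) = Mul(Mul(2, 44), 26) = Mul(88, 26) = 2288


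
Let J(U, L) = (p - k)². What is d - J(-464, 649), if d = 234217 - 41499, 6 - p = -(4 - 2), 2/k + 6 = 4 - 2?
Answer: 770583/4 ≈ 1.9265e+5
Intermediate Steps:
k = -½ (k = 2/(-6 + (4 - 2)) = 2/(-6 + 2) = 2/(-4) = 2*(-¼) = -½ ≈ -0.50000)
p = 8 (p = 6 - (-1)*(4 - 2) = 6 - (-1)*2 = 6 - 1*(-2) = 6 + 2 = 8)
d = 192718
J(U, L) = 289/4 (J(U, L) = (8 - 1*(-½))² = (8 + ½)² = (17/2)² = 289/4)
d - J(-464, 649) = 192718 - 1*289/4 = 192718 - 289/4 = 770583/4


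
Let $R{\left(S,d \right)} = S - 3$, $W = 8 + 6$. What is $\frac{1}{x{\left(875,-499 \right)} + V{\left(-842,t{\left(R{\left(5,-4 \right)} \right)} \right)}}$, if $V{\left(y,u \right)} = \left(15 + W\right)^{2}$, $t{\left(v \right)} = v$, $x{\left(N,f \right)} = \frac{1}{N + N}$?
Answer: $\frac{1750}{1471751} \approx 0.0011891$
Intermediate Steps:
$W = 14$
$x{\left(N,f \right)} = \frac{1}{2 N}$
$R{\left(S,d \right)} = -3 + S$ ($R{\left(S,d \right)} = S - 3 = -3 + S$)
$V{\left(y,u \right)} = 841$ ($V{\left(y,u \right)} = \left(15 + 14\right)^{2} = 29^{2} = 841$)
$\frac{1}{x{\left(875,-499 \right)} + V{\left(-842,t{\left(R{\left(5,-4 \right)} \right)} \right)}} = \frac{1}{\frac{1}{2 \cdot 875} + 841} = \frac{1}{\frac{1}{2} \cdot \frac{1}{875} + 841} = \frac{1}{\frac{1}{1750} + 841} = \frac{1}{\frac{1471751}{1750}} = \frac{1750}{1471751}$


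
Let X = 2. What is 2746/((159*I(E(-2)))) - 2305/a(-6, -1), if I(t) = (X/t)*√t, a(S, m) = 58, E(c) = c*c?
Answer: -207227/9222 ≈ -22.471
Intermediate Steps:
E(c) = c²
I(t) = 2/√t (I(t) = (2/t)*√t = 2/√t)
2746/((159*I(E(-2)))) - 2305/a(-6, -1) = 2746/((159*(2/√((-2)²)))) - 2305/58 = 2746/((159*(2/√4))) - 2305*1/58 = 2746/((159*(2*(½)))) - 2305/58 = 2746/((159*1)) - 2305/58 = 2746/159 - 2305/58 = -207227/9222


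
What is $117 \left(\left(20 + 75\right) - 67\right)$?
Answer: $3276$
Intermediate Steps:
$117 \left(\left(20 + 75\right) - 67\right) = 117 \left(95 - 67\right) = 117 \cdot 28 = 3276$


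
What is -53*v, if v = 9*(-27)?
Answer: 12879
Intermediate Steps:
v = -243
-53*v = -53*(-243) = 12879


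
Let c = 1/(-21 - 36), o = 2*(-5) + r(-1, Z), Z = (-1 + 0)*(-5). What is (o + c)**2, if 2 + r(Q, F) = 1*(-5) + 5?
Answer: 469225/3249 ≈ 144.42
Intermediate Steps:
Z = 5 (Z = -1*(-5) = 5)
r(Q, F) = -2 (r(Q, F) = -2 + (1*(-5) + 5) = -2 + (-5 + 5) = -2 + 0 = -2)
o = -12 (o = 2*(-5) - 2 = -10 - 2 = -12)
c = -1/57 (c = 1/(-57) = -1/57 ≈ -0.017544)
(o + c)**2 = (-12 - 1/57)**2 = (-685/57)**2 = 469225/3249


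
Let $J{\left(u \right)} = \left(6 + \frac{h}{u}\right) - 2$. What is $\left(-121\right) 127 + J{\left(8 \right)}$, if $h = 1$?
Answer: $- \frac{122903}{8} \approx -15363.0$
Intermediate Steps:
$J{\left(u \right)} = 4 + \frac{1}{u}$ ($J{\left(u \right)} = \left(6 + 1 \frac{1}{u}\right) - 2 = \left(6 + \frac{1}{u}\right) - 2 = 4 + \frac{1}{u}$)
$\left(-121\right) 127 + J{\left(8 \right)} = \left(-121\right) 127 + \left(4 + \frac{1}{8}\right) = -15367 + \left(4 + \frac{1}{8}\right) = -15367 + \frac{33}{8} = - \frac{122903}{8}$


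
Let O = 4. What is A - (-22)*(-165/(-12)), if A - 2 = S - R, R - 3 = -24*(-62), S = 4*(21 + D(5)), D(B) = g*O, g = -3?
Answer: -2301/2 ≈ -1150.5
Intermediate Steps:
D(B) = -12 (D(B) = -3*4 = -12)
S = 36 (S = 4*(21 - 12) = 4*9 = 36)
R = 1491 (R = 3 - 24*(-62) = 3 + 1488 = 1491)
A = -1453 (A = 2 + (36 - 1*1491) = 2 + (36 - 1491) = 2 - 1455 = -1453)
A - (-22)*(-165/(-12)) = -1453 - (-22)*(-165/(-12)) = -1453 - (-22)*(-165*(-1/12)) = -1453 - (-22)*55/4 = -1453 - 1*(-605/2) = -1453 + 605/2 = -2301/2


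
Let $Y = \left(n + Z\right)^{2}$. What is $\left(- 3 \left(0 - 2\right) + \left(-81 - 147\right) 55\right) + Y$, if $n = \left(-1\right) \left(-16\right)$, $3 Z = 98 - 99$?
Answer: $- \frac{110597}{9} \approx -12289.0$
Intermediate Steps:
$Z = - \frac{1}{3}$ ($Z = \frac{98 - 99}{3} = \frac{1}{3} \left(-1\right) = - \frac{1}{3} \approx -0.33333$)
$n = 16$
$Y = \frac{2209}{9}$ ($Y = \left(16 - \frac{1}{3}\right)^{2} = \left(\frac{47}{3}\right)^{2} = \frac{2209}{9} \approx 245.44$)
$\left(- 3 \left(0 - 2\right) + \left(-81 - 147\right) 55\right) + Y = \left(- 3 \left(0 - 2\right) + \left(-81 - 147\right) 55\right) + \frac{2209}{9} = \left(\left(-3\right) \left(-2\right) - 12540\right) + \frac{2209}{9} = \left(6 - 12540\right) + \frac{2209}{9} = -12534 + \frac{2209}{9} = - \frac{110597}{9}$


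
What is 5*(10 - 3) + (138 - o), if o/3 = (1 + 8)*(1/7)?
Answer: 1184/7 ≈ 169.14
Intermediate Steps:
o = 27/7 (o = 3*((1 + 8)*(1/7)) = 3*(9*(1*(1/7))) = 3*(9*(1/7)) = 3*(9/7) = 27/7 ≈ 3.8571)
5*(10 - 3) + (138 - o) = 5*(10 - 3) + (138 - 1*27/7) = 5*7 + (138 - 27/7) = 35 + 939/7 = 1184/7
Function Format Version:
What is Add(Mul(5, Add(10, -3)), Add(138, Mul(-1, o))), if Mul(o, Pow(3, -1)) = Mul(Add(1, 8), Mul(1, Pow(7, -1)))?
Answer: Rational(1184, 7) ≈ 169.14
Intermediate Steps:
o = Rational(27, 7) (o = Mul(3, Mul(Add(1, 8), Mul(1, Pow(7, -1)))) = Mul(3, Mul(9, Mul(1, Rational(1, 7)))) = Mul(3, Mul(9, Rational(1, 7))) = Mul(3, Rational(9, 7)) = Rational(27, 7) ≈ 3.8571)
Add(Mul(5, Add(10, -3)), Add(138, Mul(-1, o))) = Add(Mul(5, Add(10, -3)), Add(138, Mul(-1, Rational(27, 7)))) = Add(Mul(5, 7), Add(138, Rational(-27, 7))) = Add(35, Rational(939, 7)) = Rational(1184, 7)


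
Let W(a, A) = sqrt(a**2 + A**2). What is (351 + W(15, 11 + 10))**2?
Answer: 123867 + 2106*sqrt(74) ≈ 1.4198e+5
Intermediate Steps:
W(a, A) = sqrt(A**2 + a**2)
(351 + W(15, 11 + 10))**2 = (351 + sqrt((11 + 10)**2 + 15**2))**2 = (351 + sqrt(21**2 + 225))**2 = (351 + sqrt(441 + 225))**2 = (351 + sqrt(666))**2 = (351 + 3*sqrt(74))**2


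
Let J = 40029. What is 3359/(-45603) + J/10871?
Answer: 1788926798/495750213 ≈ 3.6085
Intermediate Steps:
3359/(-45603) + J/10871 = 3359/(-45603) + 40029/10871 = 3359*(-1/45603) + 40029*(1/10871) = -3359/45603 + 40029/10871 = 1788926798/495750213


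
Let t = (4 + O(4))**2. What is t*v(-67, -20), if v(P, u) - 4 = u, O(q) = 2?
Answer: -576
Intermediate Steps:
v(P, u) = 4 + u
t = 36 (t = (4 + 2)**2 = 6**2 = 36)
t*v(-67, -20) = 36*(4 - 20) = 36*(-16) = -576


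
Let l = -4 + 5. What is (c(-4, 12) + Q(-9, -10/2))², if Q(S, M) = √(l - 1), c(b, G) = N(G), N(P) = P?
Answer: 144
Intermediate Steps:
c(b, G) = G
l = 1
Q(S, M) = 0 (Q(S, M) = √(1 - 1) = √0 = 0)
(c(-4, 12) + Q(-9, -10/2))² = (12 + 0)² = 12² = 144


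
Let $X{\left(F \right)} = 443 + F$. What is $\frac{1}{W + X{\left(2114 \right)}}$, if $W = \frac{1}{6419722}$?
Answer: $\frac{6419722}{16415229155} \approx 0.00039108$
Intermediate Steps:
$W = \frac{1}{6419722} \approx 1.5577 \cdot 10^{-7}$
$\frac{1}{W + X{\left(2114 \right)}} = \frac{1}{\frac{1}{6419722} + \left(443 + 2114\right)} = \frac{1}{\frac{1}{6419722} + 2557} = \frac{1}{\frac{16415229155}{6419722}} = \frac{6419722}{16415229155}$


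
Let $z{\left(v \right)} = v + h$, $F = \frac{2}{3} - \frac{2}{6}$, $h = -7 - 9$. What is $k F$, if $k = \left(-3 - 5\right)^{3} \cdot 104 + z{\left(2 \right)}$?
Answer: $-17754$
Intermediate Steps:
$h = -16$ ($h = -7 - 9 = -16$)
$F = \frac{1}{3}$ ($F = 2 \cdot \frac{1}{3} - \frac{1}{3} = \frac{2}{3} - \frac{1}{3} = \frac{1}{3} \approx 0.33333$)
$z{\left(v \right)} = -16 + v$ ($z{\left(v \right)} = v - 16 = -16 + v$)
$k = -53262$ ($k = \left(-3 - 5\right)^{3} \cdot 104 + \left(-16 + 2\right) = \left(-3 - 5\right)^{3} \cdot 104 - 14 = \left(-8\right)^{3} \cdot 104 - 14 = \left(-512\right) 104 - 14 = -53248 - 14 = -53262$)
$k F = \left(-53262\right) \frac{1}{3} = -17754$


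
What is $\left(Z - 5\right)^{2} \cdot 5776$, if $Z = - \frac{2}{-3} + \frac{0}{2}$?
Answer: $\frac{976144}{9} \approx 1.0846 \cdot 10^{5}$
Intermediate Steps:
$Z = \frac{2}{3}$ ($Z = \left(-2\right) \left(- \frac{1}{3}\right) + 0 \cdot \frac{1}{2} = \frac{2}{3} + 0 = \frac{2}{3} \approx 0.66667$)
$\left(Z - 5\right)^{2} \cdot 5776 = \left(\frac{2}{3} - 5\right)^{2} \cdot 5776 = \left(- \frac{13}{3}\right)^{2} \cdot 5776 = \frac{169}{9} \cdot 5776 = \frac{976144}{9}$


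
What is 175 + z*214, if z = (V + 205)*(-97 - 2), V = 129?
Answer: -7075949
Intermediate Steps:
z = -33066 (z = (129 + 205)*(-97 - 2) = 334*(-99) = -33066)
175 + z*214 = 175 - 33066*214 = 175 - 7076124 = -7075949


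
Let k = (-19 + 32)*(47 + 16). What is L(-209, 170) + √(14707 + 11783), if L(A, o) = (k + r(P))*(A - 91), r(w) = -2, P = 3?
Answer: -245100 + √26490 ≈ -2.4494e+5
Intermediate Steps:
k = 819 (k = 13*63 = 819)
L(A, o) = -74347 + 817*A (L(A, o) = (819 - 2)*(A - 91) = 817*(-91 + A) = -74347 + 817*A)
L(-209, 170) + √(14707 + 11783) = (-74347 + 817*(-209)) + √(14707 + 11783) = (-74347 - 170753) + √26490 = -245100 + √26490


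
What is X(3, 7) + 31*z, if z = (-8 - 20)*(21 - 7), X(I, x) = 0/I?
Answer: -12152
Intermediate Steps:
X(I, x) = 0
z = -392 (z = -28*14 = -392)
X(3, 7) + 31*z = 0 + 31*(-392) = 0 - 12152 = -12152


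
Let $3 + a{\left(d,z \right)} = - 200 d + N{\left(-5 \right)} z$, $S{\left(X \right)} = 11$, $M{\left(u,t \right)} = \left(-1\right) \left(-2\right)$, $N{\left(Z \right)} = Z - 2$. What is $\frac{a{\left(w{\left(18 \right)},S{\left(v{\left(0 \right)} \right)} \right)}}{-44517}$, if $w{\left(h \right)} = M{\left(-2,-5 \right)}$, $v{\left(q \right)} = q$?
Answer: $\frac{160}{14839} \approx 0.010782$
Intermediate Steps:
$N{\left(Z \right)} = -2 + Z$
$M{\left(u,t \right)} = 2$
$w{\left(h \right)} = 2$
$a{\left(d,z \right)} = -3 - 200 d - 7 z$ ($a{\left(d,z \right)} = -3 - \left(200 d - \left(-2 - 5\right) z\right) = -3 - \left(7 z + 200 d\right) = -3 - 200 d - 7 z$)
$\frac{a{\left(w{\left(18 \right)},S{\left(v{\left(0 \right)} \right)} \right)}}{-44517} = \frac{-3 - 400 - 77}{-44517} = \left(-3 - 400 - 77\right) \left(- \frac{1}{44517}\right) = \left(-480\right) \left(- \frac{1}{44517}\right) = \frac{160}{14839}$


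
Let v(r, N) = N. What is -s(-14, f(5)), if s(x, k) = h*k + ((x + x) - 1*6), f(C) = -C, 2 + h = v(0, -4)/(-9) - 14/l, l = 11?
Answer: 1966/99 ≈ 19.859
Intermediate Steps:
h = -280/99 (h = -2 + (-4/(-9) - 14/11) = -2 + (-4*(-⅑) - 14*1/11) = -2 + (4/9 - 14/11) = -2 - 82/99 = -280/99 ≈ -2.8283)
s(x, k) = -6 + 2*x - 280*k/99 (s(x, k) = -280*k/99 + ((x + x) - 1*6) = -280*k/99 + (2*x - 6) = -280*k/99 + (-6 + 2*x) = -6 + 2*x - 280*k/99)
-s(-14, f(5)) = -(-6 + 2*(-14) - (-280)*5/99) = -(-6 - 28 - 280/99*(-5)) = -(-6 - 28 + 1400/99) = -1*(-1966/99) = 1966/99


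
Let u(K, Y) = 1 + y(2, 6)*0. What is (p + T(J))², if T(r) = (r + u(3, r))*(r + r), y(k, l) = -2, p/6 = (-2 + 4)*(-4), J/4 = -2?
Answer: 4096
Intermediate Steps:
J = -8 (J = 4*(-2) = -8)
p = -48 (p = 6*((-2 + 4)*(-4)) = 6*(2*(-4)) = 6*(-8) = -48)
u(K, Y) = 1 (u(K, Y) = 1 - 2*0 = 1 + 0 = 1)
T(r) = 2*r*(1 + r) (T(r) = (r + 1)*(r + r) = (1 + r)*(2*r) = 2*r*(1 + r))
(p + T(J))² = (-48 + 2*(-8)*(1 - 8))² = (-48 + 2*(-8)*(-7))² = (-48 + 112)² = 64² = 4096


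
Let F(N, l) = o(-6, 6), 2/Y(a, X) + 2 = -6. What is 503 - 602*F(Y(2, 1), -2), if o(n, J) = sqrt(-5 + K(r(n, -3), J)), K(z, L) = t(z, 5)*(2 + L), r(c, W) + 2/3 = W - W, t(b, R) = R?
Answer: 503 - 602*sqrt(35) ≈ -3058.5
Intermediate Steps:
Y(a, X) = -1/4 (Y(a, X) = 2/(-2 - 6) = 2/(-8) = 2*(-1/8) = -1/4)
r(c, W) = -2/3 (r(c, W) = -2/3 + (W - W) = -2/3 + 0 = -2/3)
K(z, L) = 10 + 5*L (K(z, L) = 5*(2 + L) = 10 + 5*L)
o(n, J) = sqrt(5 + 5*J) (o(n, J) = sqrt(-5 + (10 + 5*J)) = sqrt(5 + 5*J))
F(N, l) = sqrt(35) (F(N, l) = sqrt(5 + 5*6) = sqrt(5 + 30) = sqrt(35))
503 - 602*F(Y(2, 1), -2) = 503 - 602*sqrt(35)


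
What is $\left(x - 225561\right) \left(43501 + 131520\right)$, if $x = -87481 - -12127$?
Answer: $-52666444215$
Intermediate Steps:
$x = -75354$ ($x = -87481 + 12127 = -75354$)
$\left(x - 225561\right) \left(43501 + 131520\right) = \left(-75354 - 225561\right) \left(43501 + 131520\right) = \left(-300915\right) 175021 = -52666444215$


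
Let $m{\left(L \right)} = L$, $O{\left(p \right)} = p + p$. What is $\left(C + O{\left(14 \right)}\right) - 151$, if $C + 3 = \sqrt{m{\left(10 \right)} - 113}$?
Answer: $-126 + i \sqrt{103} \approx -126.0 + 10.149 i$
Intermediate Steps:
$O{\left(p \right)} = 2 p$
$C = -3 + i \sqrt{103}$ ($C = -3 + \sqrt{10 - 113} = -3 + \sqrt{-103} = -3 + i \sqrt{103} \approx -3.0 + 10.149 i$)
$\left(C + O{\left(14 \right)}\right) - 151 = \left(\left(-3 + i \sqrt{103}\right) + 2 \cdot 14\right) - 151 = \left(\left(-3 + i \sqrt{103}\right) + 28\right) - 151 = \left(25 + i \sqrt{103}\right) - 151 = -126 + i \sqrt{103}$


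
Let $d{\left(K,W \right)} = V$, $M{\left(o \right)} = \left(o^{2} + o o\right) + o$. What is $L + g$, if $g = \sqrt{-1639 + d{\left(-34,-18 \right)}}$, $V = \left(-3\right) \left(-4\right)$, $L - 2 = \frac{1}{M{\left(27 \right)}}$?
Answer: $\frac{2971}{1485} + i \sqrt{1627} \approx 2.0007 + 40.336 i$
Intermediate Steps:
$M{\left(o \right)} = o + 2 o^{2}$ ($M{\left(o \right)} = \left(o^{2} + o^{2}\right) + o = 2 o^{2} + o = o + 2 o^{2}$)
$L = \frac{2971}{1485}$ ($L = 2 + \frac{1}{27 \left(1 + 2 \cdot 27\right)} = 2 + \frac{1}{27 \left(1 + 54\right)} = 2 + \frac{1}{27 \cdot 55} = 2 + \frac{1}{1485} = \frac{2971}{1485} \approx 2.0007$)
$V = 12$
$d{\left(K,W \right)} = 12$
$g = i \sqrt{1627}$ ($g = \sqrt{-1639 + 12} = \sqrt{-1627} = i \sqrt{1627} \approx 40.336 i$)
$L + g = \frac{2971}{1485} + i \sqrt{1627}$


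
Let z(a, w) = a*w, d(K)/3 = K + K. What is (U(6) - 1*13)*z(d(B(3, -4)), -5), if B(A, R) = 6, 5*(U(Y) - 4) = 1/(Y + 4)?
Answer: 8082/5 ≈ 1616.4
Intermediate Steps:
U(Y) = 4 + 1/(5*(4 + Y)) (U(Y) = 4 + 1/(5*(Y + 4)) = 4 + 1/(5*(4 + Y)))
d(K) = 6*K (d(K) = 3*(K + K) = 3*(2*K) = 6*K)
(U(6) - 1*13)*z(d(B(3, -4)), -5) = ((81 + 20*6)/(5*(4 + 6)) - 1*13)*((6*6)*(-5)) = ((1/5)*(81 + 120)/10 - 13)*(36*(-5)) = ((1/5)*(1/10)*201 - 13)*(-180) = (201/50 - 13)*(-180) = -449/50*(-180) = 8082/5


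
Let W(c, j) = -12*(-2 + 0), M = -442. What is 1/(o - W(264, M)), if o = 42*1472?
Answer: 1/61800 ≈ 1.6181e-5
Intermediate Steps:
W(c, j) = 24 (W(c, j) = -12*(-2) = 24)
o = 61824
1/(o - W(264, M)) = 1/(61824 - 1*24) = 1/(61824 - 24) = 1/61800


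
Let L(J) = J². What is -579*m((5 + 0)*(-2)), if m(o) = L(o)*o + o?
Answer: 584790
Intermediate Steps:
m(o) = o + o³ (m(o) = o²*o + o = o³ + o = o + o³)
-579*m((5 + 0)*(-2)) = -579*((5 + 0)*(-2) + ((5 + 0)*(-2))³) = -579*(5*(-2) + (5*(-2))³) = -579*(-10 + (-10)³) = -579*(-10 - 1000) = -579*(-1010) = 584790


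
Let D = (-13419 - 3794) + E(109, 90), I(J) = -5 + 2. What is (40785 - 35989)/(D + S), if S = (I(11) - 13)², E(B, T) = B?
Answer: -1199/4212 ≈ -0.28466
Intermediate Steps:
I(J) = -3
D = -17104 (D = (-13419 - 3794) + 109 = -17213 + 109 = -17104)
S = 256 (S = (-3 - 13)² = (-16)² = 256)
(40785 - 35989)/(D + S) = (40785 - 35989)/(-17104 + 256) = 4796/(-16848) = 4796*(-1/16848) = -1199/4212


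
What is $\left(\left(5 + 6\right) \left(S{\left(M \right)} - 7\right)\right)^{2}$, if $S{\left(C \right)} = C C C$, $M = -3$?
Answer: $139876$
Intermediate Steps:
$S{\left(C \right)} = C^{3}$ ($S{\left(C \right)} = C^{2} C = C^{3}$)
$\left(\left(5 + 6\right) \left(S{\left(M \right)} - 7\right)\right)^{2} = \left(\left(5 + 6\right) \left(\left(-3\right)^{3} - 7\right)\right)^{2} = \left(11 \left(-27 - 7\right)\right)^{2} = \left(11 \left(-34\right)\right)^{2} = \left(-374\right)^{2} = 139876$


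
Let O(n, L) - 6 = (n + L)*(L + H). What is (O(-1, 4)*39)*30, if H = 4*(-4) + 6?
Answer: -14040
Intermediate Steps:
H = -10 (H = -16 + 6 = -10)
O(n, L) = 6 + (-10 + L)*(L + n) (O(n, L) = 6 + (n + L)*(L - 10) = 6 + (L + n)*(-10 + L) = 6 + (-10 + L)*(L + n))
(O(-1, 4)*39)*30 = ((6 + 4² - 10*4 - 10*(-1) + 4*(-1))*39)*30 = ((6 + 16 - 40 + 10 - 4)*39)*30 = -12*39*30 = -468*30 = -14040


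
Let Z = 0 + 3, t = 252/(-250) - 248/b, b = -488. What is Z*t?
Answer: -11433/7625 ≈ -1.4994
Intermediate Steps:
t = -3811/7625 (t = 252/(-250) - 248/(-488) = 252*(-1/250) - 248*(-1/488) = -126/125 + 31/61 = -3811/7625 ≈ -0.49980)
Z = 3
Z*t = 3*(-3811/7625) = -11433/7625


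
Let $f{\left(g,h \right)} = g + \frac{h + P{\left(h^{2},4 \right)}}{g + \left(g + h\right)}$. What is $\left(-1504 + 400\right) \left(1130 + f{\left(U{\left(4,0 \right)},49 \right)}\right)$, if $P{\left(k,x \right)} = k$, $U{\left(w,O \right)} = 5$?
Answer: $- \frac{76634160}{59} \approx -1.2989 \cdot 10^{6}$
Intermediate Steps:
$f{\left(g,h \right)} = g + \frac{h + h^{2}}{h + 2 g}$ ($f{\left(g,h \right)} = g + \frac{h + h^{2}}{g + \left(g + h\right)} = g + \frac{h + h^{2}}{h + 2 g}$)
$\left(-1504 + 400\right) \left(1130 + f{\left(U{\left(4,0 \right)},49 \right)}\right) = \left(-1504 + 400\right) \left(1130 + \frac{49 + 49^{2} + 2 \cdot 5^{2} + 5 \cdot 49}{49 + 2 \cdot 5}\right) = - 1104 \left(1130 + \frac{49 + 2401 + 2 \cdot 25 + 245}{49 + 10}\right) = - 1104 \left(1130 + \frac{49 + 2401 + 50 + 245}{59}\right) = - 1104 \left(1130 + \frac{1}{59} \cdot 2745\right) = - 1104 \left(1130 + \frac{2745}{59}\right) = \left(-1104\right) \frac{69415}{59} = - \frac{76634160}{59}$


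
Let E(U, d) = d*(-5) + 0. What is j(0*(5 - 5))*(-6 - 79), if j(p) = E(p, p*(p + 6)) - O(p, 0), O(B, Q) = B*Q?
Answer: 0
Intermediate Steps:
E(U, d) = -5*d (E(U, d) = -5*d + 0 = -5*d)
j(p) = -5*p*(6 + p) (j(p) = -5*p*(p + 6) - p*0 = -5*p*(6 + p) - 1*0 = -5*p*(6 + p) + 0 = -5*p*(6 + p))
j(0*(5 - 5))*(-6 - 79) = (-5*0*(5 - 5)*(6 + 0*(5 - 5)))*(-6 - 79) = -5*0*0*(6 + 0*0)*(-85) = -5*0*(6 + 0)*(-85) = -5*0*6*(-85) = 0*(-85) = 0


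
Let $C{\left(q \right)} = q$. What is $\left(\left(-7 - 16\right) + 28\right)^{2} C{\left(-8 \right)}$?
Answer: $-200$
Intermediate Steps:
$\left(\left(-7 - 16\right) + 28\right)^{2} C{\left(-8 \right)} = \left(\left(-7 - 16\right) + 28\right)^{2} \left(-8\right) = \left(-23 + 28\right)^{2} \left(-8\right) = 5^{2} \left(-8\right) = 25 \left(-8\right) = -200$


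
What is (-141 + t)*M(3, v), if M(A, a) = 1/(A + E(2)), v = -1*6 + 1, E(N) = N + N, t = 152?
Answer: 11/7 ≈ 1.5714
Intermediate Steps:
E(N) = 2*N
v = -5 (v = -6 + 1 = -5)
M(A, a) = 1/(4 + A) (M(A, a) = 1/(A + 2*2) = 1/(A + 4) = 1/(4 + A))
(-141 + t)*M(3, v) = (-141 + 152)/(4 + 3) = 11/7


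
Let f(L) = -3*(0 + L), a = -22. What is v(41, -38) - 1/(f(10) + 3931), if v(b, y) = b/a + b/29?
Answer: -1120225/2488838 ≈ -0.45010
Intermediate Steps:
v(b, y) = -7*b/638 (v(b, y) = b/(-22) + b/29 = b*(-1/22) + b*(1/29) = -b/22 + b/29 = -7*b/638)
f(L) = -3*L
v(41, -38) - 1/(f(10) + 3931) = -7/638*41 - 1/(-3*10 + 3931) = -287/638 - 1/(-30 + 3931) = -287/638 - 1/3901 = -1120225/2488838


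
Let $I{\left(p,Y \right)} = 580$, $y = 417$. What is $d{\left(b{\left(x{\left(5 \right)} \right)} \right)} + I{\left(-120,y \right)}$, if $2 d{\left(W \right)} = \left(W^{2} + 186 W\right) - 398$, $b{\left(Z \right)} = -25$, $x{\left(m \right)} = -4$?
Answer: $- \frac{3263}{2} \approx -1631.5$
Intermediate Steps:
$d{\left(W \right)} = -199 + \frac{W^{2}}{2} + 93 W$ ($d{\left(W \right)} = \frac{\left(W^{2} + 186 W\right) - 398}{2} = \frac{-398 + W^{2} + 186 W}{2} = -199 + \frac{W^{2}}{2} + 93 W$)
$d{\left(b{\left(x{\left(5 \right)} \right)} \right)} + I{\left(-120,y \right)} = \left(-199 + \frac{\left(-25\right)^{2}}{2} + 93 \left(-25\right)\right) + 580 = \left(-199 + \frac{1}{2} \cdot 625 - 2325\right) + 580 = \left(-199 + \frac{625}{2} - 2325\right) + 580 = - \frac{4423}{2} + 580 = - \frac{3263}{2}$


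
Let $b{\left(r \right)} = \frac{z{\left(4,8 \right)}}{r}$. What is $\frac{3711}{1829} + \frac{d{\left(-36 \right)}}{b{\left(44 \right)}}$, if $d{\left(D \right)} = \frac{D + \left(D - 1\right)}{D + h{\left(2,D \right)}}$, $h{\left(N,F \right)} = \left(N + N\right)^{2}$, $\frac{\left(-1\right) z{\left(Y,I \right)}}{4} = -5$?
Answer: $\frac{1839787}{182900} \approx 10.059$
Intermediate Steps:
$z{\left(Y,I \right)} = 20$ ($z{\left(Y,I \right)} = \left(-4\right) \left(-5\right) = 20$)
$h{\left(N,F \right)} = 4 N^{2}$ ($h{\left(N,F \right)} = \left(2 N\right)^{2} = 4 N^{2}$)
$b{\left(r \right)} = \frac{20}{r}$
$d{\left(D \right)} = \frac{-1 + 2 D}{16 + D}$ ($d{\left(D \right)} = \frac{D + \left(D - 1\right)}{D + 4 \cdot 2^{2}} = \frac{D + \left(-1 + D\right)}{D + 4 \cdot 4} = \frac{-1 + 2 D}{D + 16} = \frac{-1 + 2 D}{16 + D}$)
$\frac{3711}{1829} + \frac{d{\left(-36 \right)}}{b{\left(44 \right)}} = \frac{3711}{1829} + \frac{\frac{1}{16 - 36} \left(-1 + 2 \left(-36\right)\right)}{20 \cdot \frac{1}{44}} = 3711 \cdot \frac{1}{1829} + \frac{\frac{1}{-20} \left(-1 - 72\right)}{20 \cdot \frac{1}{44}} = \frac{3711}{1829} + \frac{\left(- \frac{1}{20}\right) \left(-73\right)}{\frac{5}{11}} = \frac{3711}{1829} + \frac{73}{20} \cdot \frac{11}{5} = \frac{3711}{1829} + \frac{803}{100} = \frac{1839787}{182900}$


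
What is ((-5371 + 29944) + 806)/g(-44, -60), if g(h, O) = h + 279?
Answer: 25379/235 ≈ 108.00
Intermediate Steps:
g(h, O) = 279 + h
((-5371 + 29944) + 806)/g(-44, -60) = ((-5371 + 29944) + 806)/(279 - 44) = (24573 + 806)/235 = 25379*(1/235) = 25379/235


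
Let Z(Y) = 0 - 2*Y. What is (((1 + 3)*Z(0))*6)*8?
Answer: 0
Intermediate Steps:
Z(Y) = -2*Y
(((1 + 3)*Z(0))*6)*8 = (((1 + 3)*(-2*0))*6)*8 = ((4*0)*6)*8 = (0*6)*8 = 0*8 = 0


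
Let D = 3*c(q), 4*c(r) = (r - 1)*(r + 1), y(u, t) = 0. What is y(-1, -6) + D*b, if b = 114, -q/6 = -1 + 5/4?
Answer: 855/8 ≈ 106.88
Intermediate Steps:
q = -3/2 (q = -6*(-1 + 5/4) = -6*¼ = -3/2 ≈ -1.5000)
c(r) = (1 + r)*(-1 + r)/4 (c(r) = ((r - 1)*(r + 1))/4 = ((-1 + r)*(1 + r))/4 = ((1 + r)*(-1 + r))/4 = (1 + r)*(-1 + r)/4)
D = 15/16 (D = 3*(-¼ + (-3/2)²/4) = 3*(-¼ + (¼)*(9/4)) = 3*(-¼ + 9/16) = 3*(5/16) = 15/16 ≈ 0.93750)
y(-1, -6) + D*b = 0 + (15/16)*114 = 0 + 855/8 = 855/8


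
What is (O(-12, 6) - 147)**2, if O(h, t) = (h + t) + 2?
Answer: 22801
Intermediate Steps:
O(h, t) = 2 + h + t
(O(-12, 6) - 147)**2 = ((2 - 12 + 6) - 147)**2 = (-4 - 147)**2 = (-151)**2 = 22801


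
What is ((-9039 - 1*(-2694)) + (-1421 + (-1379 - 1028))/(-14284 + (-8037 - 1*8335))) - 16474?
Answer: -174883859/7664 ≈ -22819.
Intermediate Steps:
((-9039 - 1*(-2694)) + (-1421 + (-1379 - 1028))/(-14284 + (-8037 - 1*8335))) - 16474 = ((-9039 + 2694) + (-1421 - 2407)/(-14284 + (-8037 - 8335))) - 16474 = (-6345 - 3828/(-14284 - 16372)) - 16474 = (-6345 - 3828/(-30656)) - 16474 = (-6345 - 3828*(-1/30656)) - 16474 = (-6345 + 957/7664) - 16474 = -48627123/7664 - 16474 = -174883859/7664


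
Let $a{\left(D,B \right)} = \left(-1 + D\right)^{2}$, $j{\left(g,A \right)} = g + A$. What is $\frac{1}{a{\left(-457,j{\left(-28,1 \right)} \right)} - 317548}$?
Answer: $- \frac{1}{107784} \approx -9.2778 \cdot 10^{-6}$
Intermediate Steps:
$j{\left(g,A \right)} = A + g$
$\frac{1}{a{\left(-457,j{\left(-28,1 \right)} \right)} - 317548} = \frac{1}{\left(-1 - 457\right)^{2} - 317548} = \frac{1}{\left(-458\right)^{2} - 317548} = \frac{1}{209764 - 317548} = \frac{1}{-107784} = - \frac{1}{107784}$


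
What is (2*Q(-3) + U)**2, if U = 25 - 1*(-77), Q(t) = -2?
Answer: 9604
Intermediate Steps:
U = 102 (U = 25 + 77 = 102)
(2*Q(-3) + U)**2 = (2*(-2) + 102)**2 = (-4 + 102)**2 = 98**2 = 9604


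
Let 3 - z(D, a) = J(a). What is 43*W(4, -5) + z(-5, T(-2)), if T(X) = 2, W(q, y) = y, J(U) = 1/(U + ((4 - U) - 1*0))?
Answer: -849/4 ≈ -212.25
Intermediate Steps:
J(U) = ¼ (J(U) = 1/(U + ((4 - U) + 0)) = 1/(U + (4 - U)) = 1/4 = ¼)
z(D, a) = 11/4 (z(D, a) = 3 - 1*¼ = 3 - ¼ = 11/4)
43*W(4, -5) + z(-5, T(-2)) = 43*(-5) + 11/4 = -215 + 11/4 = -849/4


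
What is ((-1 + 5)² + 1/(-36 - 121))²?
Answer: 6305121/24649 ≈ 255.80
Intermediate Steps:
((-1 + 5)² + 1/(-36 - 121))² = (4² + 1/(-157))² = (16 - 1/157)² = (2511/157)² = 6305121/24649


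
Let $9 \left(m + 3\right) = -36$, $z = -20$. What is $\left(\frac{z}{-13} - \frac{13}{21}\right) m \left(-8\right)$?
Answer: $\frac{2008}{39} \approx 51.487$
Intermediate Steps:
$m = -7$ ($m = -3 + \frac{1}{9} \left(-36\right) = -3 - 4 = -7$)
$\left(\frac{z}{-13} - \frac{13}{21}\right) m \left(-8\right) = \left(- \frac{20}{-13} - \frac{13}{21}\right) \left(-7\right) \left(-8\right) = \left(\left(-20\right) \left(- \frac{1}{13}\right) - \frac{13}{21}\right) \left(-7\right) \left(-8\right) = \left(\frac{20}{13} - \frac{13}{21}\right) \left(-7\right) \left(-8\right) = \frac{251}{273} \left(-7\right) \left(-8\right) = \left(- \frac{251}{39}\right) \left(-8\right) = \frac{2008}{39}$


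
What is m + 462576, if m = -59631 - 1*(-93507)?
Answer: 496452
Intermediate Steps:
m = 33876 (m = -59631 + 93507 = 33876)
m + 462576 = 33876 + 462576 = 496452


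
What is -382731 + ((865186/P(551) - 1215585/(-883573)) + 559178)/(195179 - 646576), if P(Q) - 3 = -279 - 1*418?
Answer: -52969469353488152141/138398243913907 ≈ -3.8273e+5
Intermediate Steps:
P(Q) = -694 (P(Q) = 3 + (-279 - 1*418) = 3 + (-279 - 418) = 3 - 697 = -694)
-382731 + ((865186/P(551) - 1215585/(-883573)) + 559178)/(195179 - 646576) = -382731 + ((865186/(-694) - 1215585/(-883573)) + 559178)/(195179 - 646576) = -382731 + ((865186*(-1/694) - 1215585*(-1/883573)) + 559178)/(-451397) = -382731 + ((-432593/347 + 1215585/883573) + 559178)*(-1/451397) = -382731 + (-381805686794/306599831 + 559178)*(-1/451397) = -382731 + (171062074612124/306599831)*(-1/451397) = -382731 - 171062074612124/138398243913907 = -52969469353488152141/138398243913907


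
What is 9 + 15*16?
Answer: 249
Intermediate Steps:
9 + 15*16 = 9 + 240 = 249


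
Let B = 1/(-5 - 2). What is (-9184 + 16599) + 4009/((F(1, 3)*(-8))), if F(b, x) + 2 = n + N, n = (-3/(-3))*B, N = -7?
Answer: 3824543/512 ≈ 7469.8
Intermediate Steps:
B = -⅐ (B = 1/(-7) = -⅐ ≈ -0.14286)
n = -⅐ (n = (-3/(-3))*(-⅐) = -⅓*(-3)*(-⅐) = 1*(-⅐) = -⅐ ≈ -0.14286)
F(b, x) = -64/7 (F(b, x) = -2 + (-⅐ - 7) = -2 - 50/7 = -64/7)
(-9184 + 16599) + 4009/((F(1, 3)*(-8))) = (-9184 + 16599) + 4009/((-64/7*(-8))) = 7415 + 4009/(512/7) = 7415 + 4009*(7/512) = 7415 + 28063/512 = 3824543/512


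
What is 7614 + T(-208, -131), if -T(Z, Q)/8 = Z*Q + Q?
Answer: -209322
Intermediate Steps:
T(Z, Q) = -8*Q - 8*Q*Z (T(Z, Q) = -8*(Z*Q + Q) = -8*(Q*Z + Q) = -8*(Q + Q*Z) = -8*Q - 8*Q*Z)
7614 + T(-208, -131) = 7614 - 8*(-131)*(1 - 208) = 7614 - 8*(-131)*(-207) = 7614 - 216936 = -209322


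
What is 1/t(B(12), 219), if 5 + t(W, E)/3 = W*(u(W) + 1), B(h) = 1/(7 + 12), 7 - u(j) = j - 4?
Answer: -361/4734 ≈ -0.076257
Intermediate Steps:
u(j) = 11 - j (u(j) = 7 - (j - 4) = 7 - (-4 + j) = 7 + (4 - j) = 11 - j)
B(h) = 1/19
t(W, E) = -15 + 3*W*(12 - W) (t(W, E) = -15 + 3*(W*((11 - W) + 1)) = -15 + 3*(W*(12 - W)) = -15 + 3*W*(12 - W))
1/t(B(12), 219) = 1/(-15 + 3*(1/19) - 3*1/19*(-11 + 1/19)) = 1/(-15 + 3/19 - 3*1/19*(-208/19)) = 1/(-15 + 3/19 + 624/361) = 1/(-4734/361) = -361/4734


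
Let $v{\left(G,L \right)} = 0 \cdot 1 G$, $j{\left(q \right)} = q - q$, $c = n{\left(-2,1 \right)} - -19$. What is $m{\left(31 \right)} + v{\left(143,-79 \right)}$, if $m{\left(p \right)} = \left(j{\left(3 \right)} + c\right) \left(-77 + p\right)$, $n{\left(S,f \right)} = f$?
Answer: $-920$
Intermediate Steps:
$c = 20$ ($c = 1 - -19 = 1 + 19 = 20$)
$j{\left(q \right)} = 0$
$m{\left(p \right)} = -1540 + 20 p$ ($m{\left(p \right)} = \left(0 + 20\right) \left(-77 + p\right) = 20 \left(-77 + p\right) = -1540 + 20 p$)
$v{\left(G,L \right)} = 0$ ($v{\left(G,L \right)} = 0 G = 0$)
$m{\left(31 \right)} + v{\left(143,-79 \right)} = \left(-1540 + 20 \cdot 31\right) + 0 = \left(-1540 + 620\right) + 0 = -920 + 0 = -920$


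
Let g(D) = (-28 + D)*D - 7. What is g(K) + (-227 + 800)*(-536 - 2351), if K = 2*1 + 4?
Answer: -1654390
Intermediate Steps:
K = 6 (K = 2 + 4 = 6)
g(D) = -7 + D*(-28 + D) (g(D) = D*(-28 + D) - 7 = -7 + D*(-28 + D))
g(K) + (-227 + 800)*(-536 - 2351) = (-7 + 6**2 - 28*6) + (-227 + 800)*(-536 - 2351) = (-7 + 36 - 168) + 573*(-2887) = -139 - 1654251 = -1654390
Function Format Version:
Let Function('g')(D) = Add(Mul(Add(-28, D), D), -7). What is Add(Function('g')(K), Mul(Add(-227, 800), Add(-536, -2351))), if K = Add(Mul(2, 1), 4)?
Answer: -1654390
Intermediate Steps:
K = 6 (K = Add(2, 4) = 6)
Function('g')(D) = Add(-7, Mul(D, Add(-28, D))) (Function('g')(D) = Add(Mul(D, Add(-28, D)), -7) = Add(-7, Mul(D, Add(-28, D))))
Add(Function('g')(K), Mul(Add(-227, 800), Add(-536, -2351))) = Add(Add(-7, Pow(6, 2), Mul(-28, 6)), Mul(Add(-227, 800), Add(-536, -2351))) = Add(Add(-7, 36, -168), Mul(573, -2887)) = Add(-139, -1654251) = -1654390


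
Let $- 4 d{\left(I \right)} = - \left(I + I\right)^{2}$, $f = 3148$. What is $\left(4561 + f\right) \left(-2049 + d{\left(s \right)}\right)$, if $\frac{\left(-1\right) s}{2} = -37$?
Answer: $26418743$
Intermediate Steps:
$s = 74$ ($s = \left(-2\right) \left(-37\right) = 74$)
$d{\left(I \right)} = I^{2}$ ($d{\left(I \right)} = - \frac{\left(-1\right) \left(I + I\right)^{2}}{4} = - \frac{\left(-1\right) \left(2 I\right)^{2}}{4} = - \frac{\left(-1\right) 4 I^{2}}{4} = - \frac{\left(-4\right) I^{2}}{4} = I^{2}$)
$\left(4561 + f\right) \left(-2049 + d{\left(s \right)}\right) = \left(4561 + 3148\right) \left(-2049 + 74^{2}\right) = 7709 \left(-2049 + 5476\right) = 7709 \cdot 3427 = 26418743$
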